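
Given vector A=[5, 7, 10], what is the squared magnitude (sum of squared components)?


|A|^2 = sum of squared components
A[0]^2 = 5^2 = 25
A[1]^2 = 7^2 = 49
A[2]^2 = 10^2 = 100
Sum = 25 + 49 + 100 = 174

174


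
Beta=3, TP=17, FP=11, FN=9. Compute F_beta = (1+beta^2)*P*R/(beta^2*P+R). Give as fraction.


P = TP/(TP+FP) = 17/28 = 17/28
R = TP/(TP+FN) = 17/26 = 17/26
beta^2 = 3^2 = 9
(1 + beta^2) = 10
Numerator = (1+beta^2)*P*R = 1445/364
Denominator = beta^2*P + R = 153/28 + 17/26 = 2227/364
F_beta = 85/131

85/131


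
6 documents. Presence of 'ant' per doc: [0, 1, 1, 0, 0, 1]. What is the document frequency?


Checking each document for 'ant':
Doc 1: absent
Doc 2: present
Doc 3: present
Doc 4: absent
Doc 5: absent
Doc 6: present
df = sum of presences = 0 + 1 + 1 + 0 + 0 + 1 = 3

3


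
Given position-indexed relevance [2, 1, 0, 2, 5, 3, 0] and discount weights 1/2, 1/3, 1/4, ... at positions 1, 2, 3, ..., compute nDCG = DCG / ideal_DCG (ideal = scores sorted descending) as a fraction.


Position discount weights w_i = 1/(i+1) for i=1..7:
Weights = [1/2, 1/3, 1/4, 1/5, 1/6, 1/7, 1/8]
Actual relevance: [2, 1, 0, 2, 5, 3, 0]
DCG = 2/2 + 1/3 + 0/4 + 2/5 + 5/6 + 3/7 + 0/8 = 629/210
Ideal relevance (sorted desc): [5, 3, 2, 2, 1, 0, 0]
Ideal DCG = 5/2 + 3/3 + 2/4 + 2/5 + 1/6 + 0/7 + 0/8 = 137/30
nDCG = DCG / ideal_DCG = 629/210 / 137/30 = 629/959

629/959


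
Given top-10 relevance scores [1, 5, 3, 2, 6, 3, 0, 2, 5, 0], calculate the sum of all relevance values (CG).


Cumulative Gain = sum of relevance scores
Position 1: rel=1, running sum=1
Position 2: rel=5, running sum=6
Position 3: rel=3, running sum=9
Position 4: rel=2, running sum=11
Position 5: rel=6, running sum=17
Position 6: rel=3, running sum=20
Position 7: rel=0, running sum=20
Position 8: rel=2, running sum=22
Position 9: rel=5, running sum=27
Position 10: rel=0, running sum=27
CG = 27

27


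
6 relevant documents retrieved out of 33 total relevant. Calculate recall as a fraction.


Recall = retrieved_relevant / total_relevant
= 6 / 33
= 6 / (6 + 27)
= 2/11

2/11


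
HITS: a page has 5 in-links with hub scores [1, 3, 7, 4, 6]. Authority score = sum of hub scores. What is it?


Authority = sum of hub scores of in-linkers
In-link 1: hub score = 1
In-link 2: hub score = 3
In-link 3: hub score = 7
In-link 4: hub score = 4
In-link 5: hub score = 6
Authority = 1 + 3 + 7 + 4 + 6 = 21

21


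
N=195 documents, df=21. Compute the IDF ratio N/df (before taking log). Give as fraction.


IDF ratio = N / df
= 195 / 21
= 65/7

65/7


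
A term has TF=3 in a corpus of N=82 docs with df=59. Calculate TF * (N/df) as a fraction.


TF * (N/df)
= 3 * (82/59)
= 3 * 82/59
= 246/59

246/59


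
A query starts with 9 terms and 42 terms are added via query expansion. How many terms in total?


Original terms: 9
Expansion terms: 42
Total = 9 + 42 = 51

51


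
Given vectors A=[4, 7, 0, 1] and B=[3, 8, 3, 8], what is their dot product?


Dot product = sum of element-wise products
A[0]*B[0] = 4*3 = 12
A[1]*B[1] = 7*8 = 56
A[2]*B[2] = 0*3 = 0
A[3]*B[3] = 1*8 = 8
Sum = 12 + 56 + 0 + 8 = 76

76


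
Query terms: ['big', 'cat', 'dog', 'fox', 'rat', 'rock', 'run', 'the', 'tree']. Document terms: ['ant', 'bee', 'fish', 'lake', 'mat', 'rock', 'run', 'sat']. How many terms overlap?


Query terms: ['big', 'cat', 'dog', 'fox', 'rat', 'rock', 'run', 'the', 'tree']
Document terms: ['ant', 'bee', 'fish', 'lake', 'mat', 'rock', 'run', 'sat']
Common terms: ['rock', 'run']
Overlap count = 2

2


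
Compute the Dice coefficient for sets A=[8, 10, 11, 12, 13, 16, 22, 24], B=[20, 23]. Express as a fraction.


A intersect B = []
|A intersect B| = 0
|A| = 8, |B| = 2
Dice = 2*0 / (8+2)
= 0 / 10 = 0

0


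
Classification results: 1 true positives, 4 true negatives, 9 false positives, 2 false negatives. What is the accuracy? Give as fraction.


Accuracy = (TP + TN) / (TP + TN + FP + FN)
TP + TN = 1 + 4 = 5
Total = 1 + 4 + 9 + 2 = 16
Accuracy = 5 / 16 = 5/16

5/16


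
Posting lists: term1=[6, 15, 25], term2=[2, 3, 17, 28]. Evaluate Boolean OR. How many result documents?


Boolean OR: find union of posting lists
term1 docs: [6, 15, 25]
term2 docs: [2, 3, 17, 28]
Union: [2, 3, 6, 15, 17, 25, 28]
|union| = 7

7


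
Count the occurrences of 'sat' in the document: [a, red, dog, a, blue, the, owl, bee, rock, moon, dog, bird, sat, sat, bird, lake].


Document has 16 words
Scanning for 'sat':
Found at positions: [12, 13]
Count = 2

2


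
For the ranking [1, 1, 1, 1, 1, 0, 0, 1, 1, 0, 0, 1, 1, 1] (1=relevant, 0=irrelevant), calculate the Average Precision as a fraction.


Computing P@k for each relevant position:
Position 1: relevant, P@1 = 1/1 = 1
Position 2: relevant, P@2 = 2/2 = 1
Position 3: relevant, P@3 = 3/3 = 1
Position 4: relevant, P@4 = 4/4 = 1
Position 5: relevant, P@5 = 5/5 = 1
Position 6: not relevant
Position 7: not relevant
Position 8: relevant, P@8 = 6/8 = 3/4
Position 9: relevant, P@9 = 7/9 = 7/9
Position 10: not relevant
Position 11: not relevant
Position 12: relevant, P@12 = 8/12 = 2/3
Position 13: relevant, P@13 = 9/13 = 9/13
Position 14: relevant, P@14 = 10/14 = 5/7
Sum of P@k = 1 + 1 + 1 + 1 + 1 + 3/4 + 7/9 + 2/3 + 9/13 + 5/7 = 28177/3276
AP = 28177/3276 / 10 = 28177/32760

28177/32760


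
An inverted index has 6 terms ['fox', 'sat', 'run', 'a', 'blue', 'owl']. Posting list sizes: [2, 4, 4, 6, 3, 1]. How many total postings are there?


Summing posting list sizes:
'fox': 2 postings
'sat': 4 postings
'run': 4 postings
'a': 6 postings
'blue': 3 postings
'owl': 1 postings
Total = 2 + 4 + 4 + 6 + 3 + 1 = 20

20


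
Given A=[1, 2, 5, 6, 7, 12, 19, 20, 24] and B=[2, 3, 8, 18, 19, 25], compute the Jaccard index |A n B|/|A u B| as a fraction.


A intersect B = [2, 19]
|A intersect B| = 2
A union B = [1, 2, 3, 5, 6, 7, 8, 12, 18, 19, 20, 24, 25]
|A union B| = 13
Jaccard = 2/13 = 2/13

2/13


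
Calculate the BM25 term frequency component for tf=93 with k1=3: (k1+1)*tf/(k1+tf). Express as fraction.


BM25 TF component = (k1+1)*tf / (k1+tf)
k1 = 3, tf = 93
Numerator = (3+1)*93 = 372
Denominator = 3 + 93 = 96
= 372/96 = 31/8

31/8


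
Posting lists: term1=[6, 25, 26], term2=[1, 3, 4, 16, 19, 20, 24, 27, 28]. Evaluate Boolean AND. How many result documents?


Boolean AND: find intersection of posting lists
term1 docs: [6, 25, 26]
term2 docs: [1, 3, 4, 16, 19, 20, 24, 27, 28]
Intersection: []
|intersection| = 0

0


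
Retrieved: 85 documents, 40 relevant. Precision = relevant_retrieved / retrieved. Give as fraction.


Precision = relevant_retrieved / total_retrieved
= 40 / 85
= 40 / (40 + 45)
= 8/17

8/17


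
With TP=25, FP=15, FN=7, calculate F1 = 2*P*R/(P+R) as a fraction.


F1 = 2 * P * R / (P + R)
P = TP/(TP+FP) = 25/40 = 5/8
R = TP/(TP+FN) = 25/32 = 25/32
2 * P * R = 2 * 5/8 * 25/32 = 125/128
P + R = 5/8 + 25/32 = 45/32
F1 = 125/128 / 45/32 = 25/36

25/36


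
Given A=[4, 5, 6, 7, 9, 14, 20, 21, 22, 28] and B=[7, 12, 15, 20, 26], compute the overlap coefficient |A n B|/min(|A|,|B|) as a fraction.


A intersect B = [7, 20]
|A intersect B| = 2
min(|A|, |B|) = min(10, 5) = 5
Overlap = 2 / 5 = 2/5

2/5


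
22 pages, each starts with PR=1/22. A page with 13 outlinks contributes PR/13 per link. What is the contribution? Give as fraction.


Initial PR = 1/22 = 1/22
Outlinks = 13
Contribution per link = PR / outlinks
= 1/22 / 13
= 1/286

1/286


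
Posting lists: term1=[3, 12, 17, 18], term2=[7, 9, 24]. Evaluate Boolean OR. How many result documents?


Boolean OR: find union of posting lists
term1 docs: [3, 12, 17, 18]
term2 docs: [7, 9, 24]
Union: [3, 7, 9, 12, 17, 18, 24]
|union| = 7

7


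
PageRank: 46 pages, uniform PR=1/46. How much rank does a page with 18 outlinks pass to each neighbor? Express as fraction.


Initial PR = 1/46 = 1/46
Outlinks = 18
Contribution per link = PR / outlinks
= 1/46 / 18
= 1/828

1/828


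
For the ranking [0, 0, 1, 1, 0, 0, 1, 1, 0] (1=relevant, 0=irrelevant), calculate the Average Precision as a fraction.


Computing P@k for each relevant position:
Position 1: not relevant
Position 2: not relevant
Position 3: relevant, P@3 = 1/3 = 1/3
Position 4: relevant, P@4 = 2/4 = 1/2
Position 5: not relevant
Position 6: not relevant
Position 7: relevant, P@7 = 3/7 = 3/7
Position 8: relevant, P@8 = 4/8 = 1/2
Position 9: not relevant
Sum of P@k = 1/3 + 1/2 + 3/7 + 1/2 = 37/21
AP = 37/21 / 4 = 37/84

37/84


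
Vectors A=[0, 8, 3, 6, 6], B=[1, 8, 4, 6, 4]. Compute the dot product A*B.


Dot product = sum of element-wise products
A[0]*B[0] = 0*1 = 0
A[1]*B[1] = 8*8 = 64
A[2]*B[2] = 3*4 = 12
A[3]*B[3] = 6*6 = 36
A[4]*B[4] = 6*4 = 24
Sum = 0 + 64 + 12 + 36 + 24 = 136

136


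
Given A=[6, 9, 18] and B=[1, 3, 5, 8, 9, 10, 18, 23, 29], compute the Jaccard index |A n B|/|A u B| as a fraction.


A intersect B = [9, 18]
|A intersect B| = 2
A union B = [1, 3, 5, 6, 8, 9, 10, 18, 23, 29]
|A union B| = 10
Jaccard = 2/10 = 1/5

1/5


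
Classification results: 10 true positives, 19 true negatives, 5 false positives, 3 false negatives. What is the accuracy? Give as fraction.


Accuracy = (TP + TN) / (TP + TN + FP + FN)
TP + TN = 10 + 19 = 29
Total = 10 + 19 + 5 + 3 = 37
Accuracy = 29 / 37 = 29/37

29/37


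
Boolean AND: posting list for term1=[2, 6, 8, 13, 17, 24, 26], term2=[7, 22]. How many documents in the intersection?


Boolean AND: find intersection of posting lists
term1 docs: [2, 6, 8, 13, 17, 24, 26]
term2 docs: [7, 22]
Intersection: []
|intersection| = 0

0


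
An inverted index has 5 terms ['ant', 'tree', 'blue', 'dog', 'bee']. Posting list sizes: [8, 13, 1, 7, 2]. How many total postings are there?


Summing posting list sizes:
'ant': 8 postings
'tree': 13 postings
'blue': 1 postings
'dog': 7 postings
'bee': 2 postings
Total = 8 + 13 + 1 + 7 + 2 = 31

31


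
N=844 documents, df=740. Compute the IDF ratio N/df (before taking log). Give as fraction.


IDF ratio = N / df
= 844 / 740
= 211/185

211/185


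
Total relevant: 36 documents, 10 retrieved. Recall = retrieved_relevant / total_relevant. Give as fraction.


Recall = retrieved_relevant / total_relevant
= 10 / 36
= 10 / (10 + 26)
= 5/18

5/18


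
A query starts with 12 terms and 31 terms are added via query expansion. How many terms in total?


Original terms: 12
Expansion terms: 31
Total = 12 + 31 = 43

43


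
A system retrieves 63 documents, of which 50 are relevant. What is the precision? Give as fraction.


Precision = relevant_retrieved / total_retrieved
= 50 / 63
= 50 / (50 + 13)
= 50/63

50/63


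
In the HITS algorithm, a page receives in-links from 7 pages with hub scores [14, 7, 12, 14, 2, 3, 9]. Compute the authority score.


Authority = sum of hub scores of in-linkers
In-link 1: hub score = 14
In-link 2: hub score = 7
In-link 3: hub score = 12
In-link 4: hub score = 14
In-link 5: hub score = 2
In-link 6: hub score = 3
In-link 7: hub score = 9
Authority = 14 + 7 + 12 + 14 + 2 + 3 + 9 = 61

61


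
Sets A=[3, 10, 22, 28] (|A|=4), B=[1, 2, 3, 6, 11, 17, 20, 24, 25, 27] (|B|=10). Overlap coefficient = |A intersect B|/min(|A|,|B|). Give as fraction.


A intersect B = [3]
|A intersect B| = 1
min(|A|, |B|) = min(4, 10) = 4
Overlap = 1 / 4 = 1/4

1/4


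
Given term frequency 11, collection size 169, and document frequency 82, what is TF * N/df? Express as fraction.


TF * (N/df)
= 11 * (169/82)
= 11 * 169/82
= 1859/82

1859/82


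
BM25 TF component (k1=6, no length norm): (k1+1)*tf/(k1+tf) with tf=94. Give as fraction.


BM25 TF component = (k1+1)*tf / (k1+tf)
k1 = 6, tf = 94
Numerator = (6+1)*94 = 658
Denominator = 6 + 94 = 100
= 658/100 = 329/50

329/50


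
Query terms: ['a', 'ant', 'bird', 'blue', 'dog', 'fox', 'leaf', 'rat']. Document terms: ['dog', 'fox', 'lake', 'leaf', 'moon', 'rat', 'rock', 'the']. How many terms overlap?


Query terms: ['a', 'ant', 'bird', 'blue', 'dog', 'fox', 'leaf', 'rat']
Document terms: ['dog', 'fox', 'lake', 'leaf', 'moon', 'rat', 'rock', 'the']
Common terms: ['dog', 'fox', 'leaf', 'rat']
Overlap count = 4

4


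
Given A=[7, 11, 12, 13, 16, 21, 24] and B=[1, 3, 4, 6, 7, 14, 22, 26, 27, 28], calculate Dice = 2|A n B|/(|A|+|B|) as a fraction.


A intersect B = [7]
|A intersect B| = 1
|A| = 7, |B| = 10
Dice = 2*1 / (7+10)
= 2 / 17 = 2/17

2/17


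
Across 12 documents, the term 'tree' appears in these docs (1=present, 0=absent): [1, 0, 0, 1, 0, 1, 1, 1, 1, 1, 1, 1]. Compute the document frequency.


Checking each document for 'tree':
Doc 1: present
Doc 2: absent
Doc 3: absent
Doc 4: present
Doc 5: absent
Doc 6: present
Doc 7: present
Doc 8: present
Doc 9: present
Doc 10: present
Doc 11: present
Doc 12: present
df = sum of presences = 1 + 0 + 0 + 1 + 0 + 1 + 1 + 1 + 1 + 1 + 1 + 1 = 9

9


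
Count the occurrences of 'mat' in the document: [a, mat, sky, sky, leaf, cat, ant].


Document has 7 words
Scanning for 'mat':
Found at positions: [1]
Count = 1

1


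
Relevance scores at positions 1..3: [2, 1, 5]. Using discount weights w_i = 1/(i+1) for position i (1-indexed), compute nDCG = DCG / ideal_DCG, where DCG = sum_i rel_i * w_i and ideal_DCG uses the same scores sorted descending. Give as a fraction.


Position discount weights w_i = 1/(i+1) for i=1..3:
Weights = [1/2, 1/3, 1/4]
Actual relevance: [2, 1, 5]
DCG = 2/2 + 1/3 + 5/4 = 31/12
Ideal relevance (sorted desc): [5, 2, 1]
Ideal DCG = 5/2 + 2/3 + 1/4 = 41/12
nDCG = DCG / ideal_DCG = 31/12 / 41/12 = 31/41

31/41


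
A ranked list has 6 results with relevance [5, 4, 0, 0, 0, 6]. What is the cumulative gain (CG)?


Cumulative Gain = sum of relevance scores
Position 1: rel=5, running sum=5
Position 2: rel=4, running sum=9
Position 3: rel=0, running sum=9
Position 4: rel=0, running sum=9
Position 5: rel=0, running sum=9
Position 6: rel=6, running sum=15
CG = 15

15


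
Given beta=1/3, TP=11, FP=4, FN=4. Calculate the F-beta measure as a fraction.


P = TP/(TP+FP) = 11/15 = 11/15
R = TP/(TP+FN) = 11/15 = 11/15
beta^2 = 1/3^2 = 1/9
(1 + beta^2) = 10/9
Numerator = (1+beta^2)*P*R = 242/405
Denominator = beta^2*P + R = 11/135 + 11/15 = 22/27
F_beta = 11/15

11/15


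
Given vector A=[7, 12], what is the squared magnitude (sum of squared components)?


|A|^2 = sum of squared components
A[0]^2 = 7^2 = 49
A[1]^2 = 12^2 = 144
Sum = 49 + 144 = 193

193


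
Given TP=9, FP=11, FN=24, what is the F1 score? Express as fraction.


F1 = 2 * P * R / (P + R)
P = TP/(TP+FP) = 9/20 = 9/20
R = TP/(TP+FN) = 9/33 = 3/11
2 * P * R = 2 * 9/20 * 3/11 = 27/110
P + R = 9/20 + 3/11 = 159/220
F1 = 27/110 / 159/220 = 18/53

18/53


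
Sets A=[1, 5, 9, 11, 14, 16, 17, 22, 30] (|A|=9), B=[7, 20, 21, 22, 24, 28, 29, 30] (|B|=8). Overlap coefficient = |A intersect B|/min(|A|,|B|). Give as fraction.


A intersect B = [22, 30]
|A intersect B| = 2
min(|A|, |B|) = min(9, 8) = 8
Overlap = 2 / 8 = 1/4

1/4


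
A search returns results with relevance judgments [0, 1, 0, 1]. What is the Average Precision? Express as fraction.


Computing P@k for each relevant position:
Position 1: not relevant
Position 2: relevant, P@2 = 1/2 = 1/2
Position 3: not relevant
Position 4: relevant, P@4 = 2/4 = 1/2
Sum of P@k = 1/2 + 1/2 = 1
AP = 1 / 2 = 1/2

1/2


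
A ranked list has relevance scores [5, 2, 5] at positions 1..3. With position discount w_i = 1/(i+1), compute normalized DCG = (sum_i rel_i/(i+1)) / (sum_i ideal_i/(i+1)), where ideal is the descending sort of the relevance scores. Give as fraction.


Position discount weights w_i = 1/(i+1) for i=1..3:
Weights = [1/2, 1/3, 1/4]
Actual relevance: [5, 2, 5]
DCG = 5/2 + 2/3 + 5/4 = 53/12
Ideal relevance (sorted desc): [5, 5, 2]
Ideal DCG = 5/2 + 5/3 + 2/4 = 14/3
nDCG = DCG / ideal_DCG = 53/12 / 14/3 = 53/56

53/56


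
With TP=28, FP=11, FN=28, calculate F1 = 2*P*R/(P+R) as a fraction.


F1 = 2 * P * R / (P + R)
P = TP/(TP+FP) = 28/39 = 28/39
R = TP/(TP+FN) = 28/56 = 1/2
2 * P * R = 2 * 28/39 * 1/2 = 28/39
P + R = 28/39 + 1/2 = 95/78
F1 = 28/39 / 95/78 = 56/95

56/95


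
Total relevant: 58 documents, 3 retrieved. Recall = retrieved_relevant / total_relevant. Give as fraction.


Recall = retrieved_relevant / total_relevant
= 3 / 58
= 3 / (3 + 55)
= 3/58

3/58


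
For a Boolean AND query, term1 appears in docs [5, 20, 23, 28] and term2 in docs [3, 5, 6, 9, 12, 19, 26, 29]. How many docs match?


Boolean AND: find intersection of posting lists
term1 docs: [5, 20, 23, 28]
term2 docs: [3, 5, 6, 9, 12, 19, 26, 29]
Intersection: [5]
|intersection| = 1

1


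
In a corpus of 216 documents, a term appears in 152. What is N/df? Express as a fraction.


IDF ratio = N / df
= 216 / 152
= 27/19

27/19


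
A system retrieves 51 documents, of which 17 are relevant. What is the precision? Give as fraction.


Precision = relevant_retrieved / total_retrieved
= 17 / 51
= 17 / (17 + 34)
= 1/3

1/3


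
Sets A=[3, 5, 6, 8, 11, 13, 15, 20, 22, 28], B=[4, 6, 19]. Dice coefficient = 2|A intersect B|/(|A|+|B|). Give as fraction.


A intersect B = [6]
|A intersect B| = 1
|A| = 10, |B| = 3
Dice = 2*1 / (10+3)
= 2 / 13 = 2/13

2/13


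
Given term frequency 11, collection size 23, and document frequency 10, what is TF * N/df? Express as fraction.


TF * (N/df)
= 11 * (23/10)
= 11 * 23/10
= 253/10

253/10


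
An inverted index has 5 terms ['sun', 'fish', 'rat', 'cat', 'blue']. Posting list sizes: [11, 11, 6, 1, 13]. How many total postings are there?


Summing posting list sizes:
'sun': 11 postings
'fish': 11 postings
'rat': 6 postings
'cat': 1 postings
'blue': 13 postings
Total = 11 + 11 + 6 + 1 + 13 = 42

42


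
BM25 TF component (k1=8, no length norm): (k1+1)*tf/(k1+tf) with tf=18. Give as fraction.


BM25 TF component = (k1+1)*tf / (k1+tf)
k1 = 8, tf = 18
Numerator = (8+1)*18 = 162
Denominator = 8 + 18 = 26
= 162/26 = 81/13

81/13


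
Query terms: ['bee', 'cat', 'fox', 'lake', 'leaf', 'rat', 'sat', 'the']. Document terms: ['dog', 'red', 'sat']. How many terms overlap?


Query terms: ['bee', 'cat', 'fox', 'lake', 'leaf', 'rat', 'sat', 'the']
Document terms: ['dog', 'red', 'sat']
Common terms: ['sat']
Overlap count = 1

1


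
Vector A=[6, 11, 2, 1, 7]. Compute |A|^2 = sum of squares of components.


|A|^2 = sum of squared components
A[0]^2 = 6^2 = 36
A[1]^2 = 11^2 = 121
A[2]^2 = 2^2 = 4
A[3]^2 = 1^2 = 1
A[4]^2 = 7^2 = 49
Sum = 36 + 121 + 4 + 1 + 49 = 211

211


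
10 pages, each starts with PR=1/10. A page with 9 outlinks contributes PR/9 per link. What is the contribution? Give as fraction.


Initial PR = 1/10 = 1/10
Outlinks = 9
Contribution per link = PR / outlinks
= 1/10 / 9
= 1/90

1/90


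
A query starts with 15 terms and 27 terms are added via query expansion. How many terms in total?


Original terms: 15
Expansion terms: 27
Total = 15 + 27 = 42

42


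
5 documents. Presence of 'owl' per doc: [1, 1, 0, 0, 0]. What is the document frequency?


Checking each document for 'owl':
Doc 1: present
Doc 2: present
Doc 3: absent
Doc 4: absent
Doc 5: absent
df = sum of presences = 1 + 1 + 0 + 0 + 0 = 2

2


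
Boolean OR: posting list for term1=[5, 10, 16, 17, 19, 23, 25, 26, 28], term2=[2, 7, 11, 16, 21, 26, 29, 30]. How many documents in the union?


Boolean OR: find union of posting lists
term1 docs: [5, 10, 16, 17, 19, 23, 25, 26, 28]
term2 docs: [2, 7, 11, 16, 21, 26, 29, 30]
Union: [2, 5, 7, 10, 11, 16, 17, 19, 21, 23, 25, 26, 28, 29, 30]
|union| = 15

15


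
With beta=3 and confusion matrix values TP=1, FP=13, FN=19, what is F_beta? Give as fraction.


P = TP/(TP+FP) = 1/14 = 1/14
R = TP/(TP+FN) = 1/20 = 1/20
beta^2 = 3^2 = 9
(1 + beta^2) = 10
Numerator = (1+beta^2)*P*R = 1/28
Denominator = beta^2*P + R = 9/14 + 1/20 = 97/140
F_beta = 5/97

5/97


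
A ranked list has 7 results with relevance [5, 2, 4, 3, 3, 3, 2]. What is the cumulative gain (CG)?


Cumulative Gain = sum of relevance scores
Position 1: rel=5, running sum=5
Position 2: rel=2, running sum=7
Position 3: rel=4, running sum=11
Position 4: rel=3, running sum=14
Position 5: rel=3, running sum=17
Position 6: rel=3, running sum=20
Position 7: rel=2, running sum=22
CG = 22

22


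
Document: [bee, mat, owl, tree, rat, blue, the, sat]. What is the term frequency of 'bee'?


Document has 8 words
Scanning for 'bee':
Found at positions: [0]
Count = 1

1


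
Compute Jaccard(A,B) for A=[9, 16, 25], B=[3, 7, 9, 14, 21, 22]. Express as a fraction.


A intersect B = [9]
|A intersect B| = 1
A union B = [3, 7, 9, 14, 16, 21, 22, 25]
|A union B| = 8
Jaccard = 1/8 = 1/8

1/8


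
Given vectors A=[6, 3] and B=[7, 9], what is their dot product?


Dot product = sum of element-wise products
A[0]*B[0] = 6*7 = 42
A[1]*B[1] = 3*9 = 27
Sum = 42 + 27 = 69

69


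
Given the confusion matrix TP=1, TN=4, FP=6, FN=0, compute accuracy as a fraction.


Accuracy = (TP + TN) / (TP + TN + FP + FN)
TP + TN = 1 + 4 = 5
Total = 1 + 4 + 6 + 0 = 11
Accuracy = 5 / 11 = 5/11

5/11


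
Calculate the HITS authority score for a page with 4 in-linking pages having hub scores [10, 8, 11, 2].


Authority = sum of hub scores of in-linkers
In-link 1: hub score = 10
In-link 2: hub score = 8
In-link 3: hub score = 11
In-link 4: hub score = 2
Authority = 10 + 8 + 11 + 2 = 31

31


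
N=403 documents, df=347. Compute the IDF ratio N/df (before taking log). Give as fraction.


IDF ratio = N / df
= 403 / 347
= 403/347

403/347


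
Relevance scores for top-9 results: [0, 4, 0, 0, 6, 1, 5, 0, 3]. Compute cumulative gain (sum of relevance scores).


Cumulative Gain = sum of relevance scores
Position 1: rel=0, running sum=0
Position 2: rel=4, running sum=4
Position 3: rel=0, running sum=4
Position 4: rel=0, running sum=4
Position 5: rel=6, running sum=10
Position 6: rel=1, running sum=11
Position 7: rel=5, running sum=16
Position 8: rel=0, running sum=16
Position 9: rel=3, running sum=19
CG = 19

19


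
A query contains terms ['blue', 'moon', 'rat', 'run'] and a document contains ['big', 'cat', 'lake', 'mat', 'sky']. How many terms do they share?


Query terms: ['blue', 'moon', 'rat', 'run']
Document terms: ['big', 'cat', 'lake', 'mat', 'sky']
Common terms: []
Overlap count = 0

0


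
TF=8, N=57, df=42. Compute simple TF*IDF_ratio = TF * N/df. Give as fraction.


TF * (N/df)
= 8 * (57/42)
= 8 * 19/14
= 76/7

76/7


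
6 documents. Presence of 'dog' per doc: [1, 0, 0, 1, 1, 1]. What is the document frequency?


Checking each document for 'dog':
Doc 1: present
Doc 2: absent
Doc 3: absent
Doc 4: present
Doc 5: present
Doc 6: present
df = sum of presences = 1 + 0 + 0 + 1 + 1 + 1 = 4

4


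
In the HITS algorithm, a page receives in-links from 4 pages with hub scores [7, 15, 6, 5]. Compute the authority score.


Authority = sum of hub scores of in-linkers
In-link 1: hub score = 7
In-link 2: hub score = 15
In-link 3: hub score = 6
In-link 4: hub score = 5
Authority = 7 + 15 + 6 + 5 = 33

33


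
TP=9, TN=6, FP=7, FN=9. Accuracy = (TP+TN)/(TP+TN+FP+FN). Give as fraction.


Accuracy = (TP + TN) / (TP + TN + FP + FN)
TP + TN = 9 + 6 = 15
Total = 9 + 6 + 7 + 9 = 31
Accuracy = 15 / 31 = 15/31

15/31


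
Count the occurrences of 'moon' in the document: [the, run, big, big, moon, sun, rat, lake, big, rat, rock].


Document has 11 words
Scanning for 'moon':
Found at positions: [4]
Count = 1

1


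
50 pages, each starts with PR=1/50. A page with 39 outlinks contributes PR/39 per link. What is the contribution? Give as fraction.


Initial PR = 1/50 = 1/50
Outlinks = 39
Contribution per link = PR / outlinks
= 1/50 / 39
= 1/1950

1/1950


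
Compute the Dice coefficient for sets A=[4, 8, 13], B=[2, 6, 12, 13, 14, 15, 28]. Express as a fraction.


A intersect B = [13]
|A intersect B| = 1
|A| = 3, |B| = 7
Dice = 2*1 / (3+7)
= 2 / 10 = 1/5

1/5


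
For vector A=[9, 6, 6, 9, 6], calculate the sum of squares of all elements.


|A|^2 = sum of squared components
A[0]^2 = 9^2 = 81
A[1]^2 = 6^2 = 36
A[2]^2 = 6^2 = 36
A[3]^2 = 9^2 = 81
A[4]^2 = 6^2 = 36
Sum = 81 + 36 + 36 + 81 + 36 = 270

270


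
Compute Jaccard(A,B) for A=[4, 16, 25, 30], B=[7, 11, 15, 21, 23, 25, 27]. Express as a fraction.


A intersect B = [25]
|A intersect B| = 1
A union B = [4, 7, 11, 15, 16, 21, 23, 25, 27, 30]
|A union B| = 10
Jaccard = 1/10 = 1/10

1/10


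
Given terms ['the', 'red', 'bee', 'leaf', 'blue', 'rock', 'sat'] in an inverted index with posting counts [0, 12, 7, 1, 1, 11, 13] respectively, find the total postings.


Summing posting list sizes:
'the': 0 postings
'red': 12 postings
'bee': 7 postings
'leaf': 1 postings
'blue': 1 postings
'rock': 11 postings
'sat': 13 postings
Total = 0 + 12 + 7 + 1 + 1 + 11 + 13 = 45

45


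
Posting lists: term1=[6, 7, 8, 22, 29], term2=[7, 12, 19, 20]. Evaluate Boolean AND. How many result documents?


Boolean AND: find intersection of posting lists
term1 docs: [6, 7, 8, 22, 29]
term2 docs: [7, 12, 19, 20]
Intersection: [7]
|intersection| = 1

1


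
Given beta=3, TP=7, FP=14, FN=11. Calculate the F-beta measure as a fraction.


P = TP/(TP+FP) = 7/21 = 1/3
R = TP/(TP+FN) = 7/18 = 7/18
beta^2 = 3^2 = 9
(1 + beta^2) = 10
Numerator = (1+beta^2)*P*R = 35/27
Denominator = beta^2*P + R = 3 + 7/18 = 61/18
F_beta = 70/183

70/183


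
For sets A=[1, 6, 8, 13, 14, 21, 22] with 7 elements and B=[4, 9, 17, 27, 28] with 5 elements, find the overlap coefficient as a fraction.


A intersect B = []
|A intersect B| = 0
min(|A|, |B|) = min(7, 5) = 5
Overlap = 0 / 5 = 0

0


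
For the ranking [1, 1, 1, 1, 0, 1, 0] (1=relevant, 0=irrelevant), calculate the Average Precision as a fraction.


Computing P@k for each relevant position:
Position 1: relevant, P@1 = 1/1 = 1
Position 2: relevant, P@2 = 2/2 = 1
Position 3: relevant, P@3 = 3/3 = 1
Position 4: relevant, P@4 = 4/4 = 1
Position 5: not relevant
Position 6: relevant, P@6 = 5/6 = 5/6
Position 7: not relevant
Sum of P@k = 1 + 1 + 1 + 1 + 5/6 = 29/6
AP = 29/6 / 5 = 29/30

29/30


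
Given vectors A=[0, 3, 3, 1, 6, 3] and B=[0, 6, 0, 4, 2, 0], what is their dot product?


Dot product = sum of element-wise products
A[0]*B[0] = 0*0 = 0
A[1]*B[1] = 3*6 = 18
A[2]*B[2] = 3*0 = 0
A[3]*B[3] = 1*4 = 4
A[4]*B[4] = 6*2 = 12
A[5]*B[5] = 3*0 = 0
Sum = 0 + 18 + 0 + 4 + 12 + 0 = 34

34


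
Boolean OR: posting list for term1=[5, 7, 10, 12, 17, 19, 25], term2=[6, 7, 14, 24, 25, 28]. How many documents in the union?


Boolean OR: find union of posting lists
term1 docs: [5, 7, 10, 12, 17, 19, 25]
term2 docs: [6, 7, 14, 24, 25, 28]
Union: [5, 6, 7, 10, 12, 14, 17, 19, 24, 25, 28]
|union| = 11

11


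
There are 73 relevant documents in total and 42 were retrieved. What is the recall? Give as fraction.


Recall = retrieved_relevant / total_relevant
= 42 / 73
= 42 / (42 + 31)
= 42/73

42/73


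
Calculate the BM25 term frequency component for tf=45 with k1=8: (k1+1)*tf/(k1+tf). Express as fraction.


BM25 TF component = (k1+1)*tf / (k1+tf)
k1 = 8, tf = 45
Numerator = (8+1)*45 = 405
Denominator = 8 + 45 = 53
= 405/53 = 405/53

405/53


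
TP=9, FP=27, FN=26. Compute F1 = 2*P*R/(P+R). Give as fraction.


F1 = 2 * P * R / (P + R)
P = TP/(TP+FP) = 9/36 = 1/4
R = TP/(TP+FN) = 9/35 = 9/35
2 * P * R = 2 * 1/4 * 9/35 = 9/70
P + R = 1/4 + 9/35 = 71/140
F1 = 9/70 / 71/140 = 18/71

18/71


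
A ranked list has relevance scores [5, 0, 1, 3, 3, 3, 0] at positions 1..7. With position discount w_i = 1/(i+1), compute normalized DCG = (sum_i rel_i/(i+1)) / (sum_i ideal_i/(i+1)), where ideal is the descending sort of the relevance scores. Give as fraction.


Position discount weights w_i = 1/(i+1) for i=1..7:
Weights = [1/2, 1/3, 1/4, 1/5, 1/6, 1/7, 1/8]
Actual relevance: [5, 0, 1, 3, 3, 3, 0]
DCG = 5/2 + 0/3 + 1/4 + 3/5 + 3/6 + 3/7 + 0/8 = 599/140
Ideal relevance (sorted desc): [5, 3, 3, 3, 1, 0, 0]
Ideal DCG = 5/2 + 3/3 + 3/4 + 3/5 + 1/6 + 0/7 + 0/8 = 301/60
nDCG = DCG / ideal_DCG = 599/140 / 301/60 = 1797/2107

1797/2107


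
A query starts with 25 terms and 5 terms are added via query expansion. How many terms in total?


Original terms: 25
Expansion terms: 5
Total = 25 + 5 = 30

30


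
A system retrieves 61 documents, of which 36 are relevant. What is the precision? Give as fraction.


Precision = relevant_retrieved / total_retrieved
= 36 / 61
= 36 / (36 + 25)
= 36/61

36/61


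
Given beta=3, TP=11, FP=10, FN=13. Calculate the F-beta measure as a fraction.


P = TP/(TP+FP) = 11/21 = 11/21
R = TP/(TP+FN) = 11/24 = 11/24
beta^2 = 3^2 = 9
(1 + beta^2) = 10
Numerator = (1+beta^2)*P*R = 605/252
Denominator = beta^2*P + R = 33/7 + 11/24 = 869/168
F_beta = 110/237

110/237


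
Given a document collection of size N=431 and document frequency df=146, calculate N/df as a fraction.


IDF ratio = N / df
= 431 / 146
= 431/146

431/146


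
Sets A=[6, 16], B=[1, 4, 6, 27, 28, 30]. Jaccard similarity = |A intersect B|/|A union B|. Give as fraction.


A intersect B = [6]
|A intersect B| = 1
A union B = [1, 4, 6, 16, 27, 28, 30]
|A union B| = 7
Jaccard = 1/7 = 1/7

1/7


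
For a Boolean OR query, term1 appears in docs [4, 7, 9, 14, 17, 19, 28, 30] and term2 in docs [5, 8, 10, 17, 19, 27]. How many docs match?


Boolean OR: find union of posting lists
term1 docs: [4, 7, 9, 14, 17, 19, 28, 30]
term2 docs: [5, 8, 10, 17, 19, 27]
Union: [4, 5, 7, 8, 9, 10, 14, 17, 19, 27, 28, 30]
|union| = 12

12


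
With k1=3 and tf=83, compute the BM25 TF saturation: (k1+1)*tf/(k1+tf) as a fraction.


BM25 TF component = (k1+1)*tf / (k1+tf)
k1 = 3, tf = 83
Numerator = (3+1)*83 = 332
Denominator = 3 + 83 = 86
= 332/86 = 166/43

166/43


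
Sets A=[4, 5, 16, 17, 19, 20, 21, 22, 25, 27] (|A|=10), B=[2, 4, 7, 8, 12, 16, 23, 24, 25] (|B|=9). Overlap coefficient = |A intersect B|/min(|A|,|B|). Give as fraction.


A intersect B = [4, 16, 25]
|A intersect B| = 3
min(|A|, |B|) = min(10, 9) = 9
Overlap = 3 / 9 = 1/3

1/3


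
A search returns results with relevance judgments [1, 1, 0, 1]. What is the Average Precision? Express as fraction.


Computing P@k for each relevant position:
Position 1: relevant, P@1 = 1/1 = 1
Position 2: relevant, P@2 = 2/2 = 1
Position 3: not relevant
Position 4: relevant, P@4 = 3/4 = 3/4
Sum of P@k = 1 + 1 + 3/4 = 11/4
AP = 11/4 / 3 = 11/12

11/12


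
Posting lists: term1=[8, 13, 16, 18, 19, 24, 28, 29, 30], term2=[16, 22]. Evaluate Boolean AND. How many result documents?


Boolean AND: find intersection of posting lists
term1 docs: [8, 13, 16, 18, 19, 24, 28, 29, 30]
term2 docs: [16, 22]
Intersection: [16]
|intersection| = 1

1


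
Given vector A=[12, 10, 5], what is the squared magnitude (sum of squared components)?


|A|^2 = sum of squared components
A[0]^2 = 12^2 = 144
A[1]^2 = 10^2 = 100
A[2]^2 = 5^2 = 25
Sum = 144 + 100 + 25 = 269

269


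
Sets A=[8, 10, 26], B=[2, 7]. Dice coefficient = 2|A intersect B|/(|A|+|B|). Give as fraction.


A intersect B = []
|A intersect B| = 0
|A| = 3, |B| = 2
Dice = 2*0 / (3+2)
= 0 / 5 = 0

0


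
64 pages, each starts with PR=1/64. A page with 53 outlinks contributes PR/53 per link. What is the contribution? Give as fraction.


Initial PR = 1/64 = 1/64
Outlinks = 53
Contribution per link = PR / outlinks
= 1/64 / 53
= 1/3392

1/3392


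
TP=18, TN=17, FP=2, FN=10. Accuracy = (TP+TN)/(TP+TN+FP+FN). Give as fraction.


Accuracy = (TP + TN) / (TP + TN + FP + FN)
TP + TN = 18 + 17 = 35
Total = 18 + 17 + 2 + 10 = 47
Accuracy = 35 / 47 = 35/47

35/47


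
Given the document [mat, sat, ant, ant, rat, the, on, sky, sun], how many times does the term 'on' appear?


Document has 9 words
Scanning for 'on':
Found at positions: [6]
Count = 1

1


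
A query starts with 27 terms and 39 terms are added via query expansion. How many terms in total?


Original terms: 27
Expansion terms: 39
Total = 27 + 39 = 66

66


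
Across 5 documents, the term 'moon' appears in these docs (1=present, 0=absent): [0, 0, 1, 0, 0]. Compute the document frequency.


Checking each document for 'moon':
Doc 1: absent
Doc 2: absent
Doc 3: present
Doc 4: absent
Doc 5: absent
df = sum of presences = 0 + 0 + 1 + 0 + 0 = 1

1


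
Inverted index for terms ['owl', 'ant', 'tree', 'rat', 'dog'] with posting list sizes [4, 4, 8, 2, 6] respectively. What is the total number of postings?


Summing posting list sizes:
'owl': 4 postings
'ant': 4 postings
'tree': 8 postings
'rat': 2 postings
'dog': 6 postings
Total = 4 + 4 + 8 + 2 + 6 = 24

24


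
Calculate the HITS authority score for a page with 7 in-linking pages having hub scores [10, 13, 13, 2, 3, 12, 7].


Authority = sum of hub scores of in-linkers
In-link 1: hub score = 10
In-link 2: hub score = 13
In-link 3: hub score = 13
In-link 4: hub score = 2
In-link 5: hub score = 3
In-link 6: hub score = 12
In-link 7: hub score = 7
Authority = 10 + 13 + 13 + 2 + 3 + 12 + 7 = 60

60


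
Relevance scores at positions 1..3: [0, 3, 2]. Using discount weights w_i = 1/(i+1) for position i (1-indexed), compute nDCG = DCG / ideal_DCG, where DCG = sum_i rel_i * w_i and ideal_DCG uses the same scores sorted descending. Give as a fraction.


Position discount weights w_i = 1/(i+1) for i=1..3:
Weights = [1/2, 1/3, 1/4]
Actual relevance: [0, 3, 2]
DCG = 0/2 + 3/3 + 2/4 = 3/2
Ideal relevance (sorted desc): [3, 2, 0]
Ideal DCG = 3/2 + 2/3 + 0/4 = 13/6
nDCG = DCG / ideal_DCG = 3/2 / 13/6 = 9/13

9/13


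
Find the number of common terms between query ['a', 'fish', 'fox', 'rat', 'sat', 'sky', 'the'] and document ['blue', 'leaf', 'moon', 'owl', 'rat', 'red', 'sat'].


Query terms: ['a', 'fish', 'fox', 'rat', 'sat', 'sky', 'the']
Document terms: ['blue', 'leaf', 'moon', 'owl', 'rat', 'red', 'sat']
Common terms: ['rat', 'sat']
Overlap count = 2

2


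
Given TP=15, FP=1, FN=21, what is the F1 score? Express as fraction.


F1 = 2 * P * R / (P + R)
P = TP/(TP+FP) = 15/16 = 15/16
R = TP/(TP+FN) = 15/36 = 5/12
2 * P * R = 2 * 15/16 * 5/12 = 25/32
P + R = 15/16 + 5/12 = 65/48
F1 = 25/32 / 65/48 = 15/26

15/26


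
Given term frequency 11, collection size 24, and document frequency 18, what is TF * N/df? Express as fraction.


TF * (N/df)
= 11 * (24/18)
= 11 * 4/3
= 44/3

44/3


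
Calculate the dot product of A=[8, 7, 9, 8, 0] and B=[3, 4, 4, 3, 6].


Dot product = sum of element-wise products
A[0]*B[0] = 8*3 = 24
A[1]*B[1] = 7*4 = 28
A[2]*B[2] = 9*4 = 36
A[3]*B[3] = 8*3 = 24
A[4]*B[4] = 0*6 = 0
Sum = 24 + 28 + 36 + 24 + 0 = 112

112


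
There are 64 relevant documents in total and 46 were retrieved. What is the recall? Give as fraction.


Recall = retrieved_relevant / total_relevant
= 46 / 64
= 46 / (46 + 18)
= 23/32

23/32


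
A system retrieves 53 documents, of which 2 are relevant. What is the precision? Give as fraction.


Precision = relevant_retrieved / total_retrieved
= 2 / 53
= 2 / (2 + 51)
= 2/53

2/53


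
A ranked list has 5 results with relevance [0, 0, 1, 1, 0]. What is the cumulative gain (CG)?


Cumulative Gain = sum of relevance scores
Position 1: rel=0, running sum=0
Position 2: rel=0, running sum=0
Position 3: rel=1, running sum=1
Position 4: rel=1, running sum=2
Position 5: rel=0, running sum=2
CG = 2

2


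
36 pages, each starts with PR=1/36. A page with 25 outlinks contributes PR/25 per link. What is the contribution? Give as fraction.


Initial PR = 1/36 = 1/36
Outlinks = 25
Contribution per link = PR / outlinks
= 1/36 / 25
= 1/900

1/900


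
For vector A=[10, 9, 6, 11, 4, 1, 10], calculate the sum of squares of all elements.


|A|^2 = sum of squared components
A[0]^2 = 10^2 = 100
A[1]^2 = 9^2 = 81
A[2]^2 = 6^2 = 36
A[3]^2 = 11^2 = 121
A[4]^2 = 4^2 = 16
A[5]^2 = 1^2 = 1
A[6]^2 = 10^2 = 100
Sum = 100 + 81 + 36 + 121 + 16 + 1 + 100 = 455

455


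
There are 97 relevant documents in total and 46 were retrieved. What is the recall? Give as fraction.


Recall = retrieved_relevant / total_relevant
= 46 / 97
= 46 / (46 + 51)
= 46/97

46/97


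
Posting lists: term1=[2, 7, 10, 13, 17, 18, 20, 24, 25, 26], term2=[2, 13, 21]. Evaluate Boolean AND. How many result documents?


Boolean AND: find intersection of posting lists
term1 docs: [2, 7, 10, 13, 17, 18, 20, 24, 25, 26]
term2 docs: [2, 13, 21]
Intersection: [2, 13]
|intersection| = 2

2


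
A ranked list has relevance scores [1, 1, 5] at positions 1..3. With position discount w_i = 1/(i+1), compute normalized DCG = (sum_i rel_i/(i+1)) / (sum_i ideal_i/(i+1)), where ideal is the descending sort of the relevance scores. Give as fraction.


Position discount weights w_i = 1/(i+1) for i=1..3:
Weights = [1/2, 1/3, 1/4]
Actual relevance: [1, 1, 5]
DCG = 1/2 + 1/3 + 5/4 = 25/12
Ideal relevance (sorted desc): [5, 1, 1]
Ideal DCG = 5/2 + 1/3 + 1/4 = 37/12
nDCG = DCG / ideal_DCG = 25/12 / 37/12 = 25/37

25/37


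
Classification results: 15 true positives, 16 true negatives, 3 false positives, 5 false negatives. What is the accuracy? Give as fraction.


Accuracy = (TP + TN) / (TP + TN + FP + FN)
TP + TN = 15 + 16 = 31
Total = 15 + 16 + 3 + 5 = 39
Accuracy = 31 / 39 = 31/39

31/39


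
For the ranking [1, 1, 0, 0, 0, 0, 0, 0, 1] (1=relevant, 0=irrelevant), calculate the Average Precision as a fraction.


Computing P@k for each relevant position:
Position 1: relevant, P@1 = 1/1 = 1
Position 2: relevant, P@2 = 2/2 = 1
Position 3: not relevant
Position 4: not relevant
Position 5: not relevant
Position 6: not relevant
Position 7: not relevant
Position 8: not relevant
Position 9: relevant, P@9 = 3/9 = 1/3
Sum of P@k = 1 + 1 + 1/3 = 7/3
AP = 7/3 / 3 = 7/9

7/9


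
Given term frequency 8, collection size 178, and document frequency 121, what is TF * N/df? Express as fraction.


TF * (N/df)
= 8 * (178/121)
= 8 * 178/121
= 1424/121

1424/121


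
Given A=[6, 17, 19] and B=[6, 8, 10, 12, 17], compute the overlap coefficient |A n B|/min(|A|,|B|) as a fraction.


A intersect B = [6, 17]
|A intersect B| = 2
min(|A|, |B|) = min(3, 5) = 3
Overlap = 2 / 3 = 2/3

2/3


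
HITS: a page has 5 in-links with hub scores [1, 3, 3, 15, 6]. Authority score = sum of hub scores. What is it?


Authority = sum of hub scores of in-linkers
In-link 1: hub score = 1
In-link 2: hub score = 3
In-link 3: hub score = 3
In-link 4: hub score = 15
In-link 5: hub score = 6
Authority = 1 + 3 + 3 + 15 + 6 = 28

28


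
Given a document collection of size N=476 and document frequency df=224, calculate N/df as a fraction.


IDF ratio = N / df
= 476 / 224
= 17/8

17/8


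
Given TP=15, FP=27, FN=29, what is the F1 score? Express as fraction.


F1 = 2 * P * R / (P + R)
P = TP/(TP+FP) = 15/42 = 5/14
R = TP/(TP+FN) = 15/44 = 15/44
2 * P * R = 2 * 5/14 * 15/44 = 75/308
P + R = 5/14 + 15/44 = 215/308
F1 = 75/308 / 215/308 = 15/43

15/43


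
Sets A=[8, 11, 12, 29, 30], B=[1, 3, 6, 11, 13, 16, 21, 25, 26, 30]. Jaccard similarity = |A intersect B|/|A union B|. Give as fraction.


A intersect B = [11, 30]
|A intersect B| = 2
A union B = [1, 3, 6, 8, 11, 12, 13, 16, 21, 25, 26, 29, 30]
|A union B| = 13
Jaccard = 2/13 = 2/13

2/13


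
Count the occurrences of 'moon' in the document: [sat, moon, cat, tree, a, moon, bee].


Document has 7 words
Scanning for 'moon':
Found at positions: [1, 5]
Count = 2

2


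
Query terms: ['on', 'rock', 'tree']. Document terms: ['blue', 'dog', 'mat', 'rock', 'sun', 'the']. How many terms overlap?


Query terms: ['on', 'rock', 'tree']
Document terms: ['blue', 'dog', 'mat', 'rock', 'sun', 'the']
Common terms: ['rock']
Overlap count = 1

1


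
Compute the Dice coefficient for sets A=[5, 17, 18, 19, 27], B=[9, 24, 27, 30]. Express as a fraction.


A intersect B = [27]
|A intersect B| = 1
|A| = 5, |B| = 4
Dice = 2*1 / (5+4)
= 2 / 9 = 2/9

2/9


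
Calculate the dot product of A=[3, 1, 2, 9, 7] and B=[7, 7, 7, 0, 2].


Dot product = sum of element-wise products
A[0]*B[0] = 3*7 = 21
A[1]*B[1] = 1*7 = 7
A[2]*B[2] = 2*7 = 14
A[3]*B[3] = 9*0 = 0
A[4]*B[4] = 7*2 = 14
Sum = 21 + 7 + 14 + 0 + 14 = 56

56
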